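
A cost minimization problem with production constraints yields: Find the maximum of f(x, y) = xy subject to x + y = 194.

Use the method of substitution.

Substitute y = 194 - x into f(x,y) = xy:
g(x) = x(194 - x) = 194x - x^2
g'(x) = 194 - 2x = 0  =>  x = 97
y = 194 - 97 = 97
Maximum value = 97 * 97 = 9409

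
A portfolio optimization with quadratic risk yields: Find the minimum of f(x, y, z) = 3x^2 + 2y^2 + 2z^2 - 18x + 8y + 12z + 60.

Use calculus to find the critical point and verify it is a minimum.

f(x,y,z) = 3x^2 + 2y^2 + 2z^2 - 18x + 8y + 12z + 60
df/dx = 6x + (-18) = 0 => x = 3
df/dy = 4y + (8) = 0 => y = -2
df/dz = 4z + (12) = 0 => z = -3
f(3,-2,-3) = 3*(3)^2 + 2*(-2)^2 + 2*(-3)^2 + -18*(3) + 8*(-2) + 12*(-3) + 60 = 7
Hessian is diagonal with entries 6, 4, 4 > 0, confirmed minimum.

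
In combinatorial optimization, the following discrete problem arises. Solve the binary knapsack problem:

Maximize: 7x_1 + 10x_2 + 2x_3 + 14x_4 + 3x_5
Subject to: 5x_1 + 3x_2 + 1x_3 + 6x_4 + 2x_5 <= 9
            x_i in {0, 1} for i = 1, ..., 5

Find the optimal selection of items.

Items: item 1 (v=7, w=5), item 2 (v=10, w=3), item 3 (v=2, w=1), item 4 (v=14, w=6), item 5 (v=3, w=2)
Capacity: 9
Checking all 32 subsets (w = total weight, v = total value):
  {}: w = 0, v = 0
  {1}: w = 5, v = 7
  {2}: w = 3, v = 10
  {3}: w = 1, v = 2
  {4}: w = 6, v = 14
  {5}: w = 2, v = 3
  {1, 2}: w = 8, v = 17
  {1, 3}: w = 6, v = 9
  {1, 4}: w = 11 > 9, infeasible
  {1, 5}: w = 7, v = 10
  {2, 3}: w = 4, v = 12
  {2, 4}: w = 9, v = 24
  {2, 5}: w = 5, v = 13
  {3, 4}: w = 7, v = 16
  {3, 5}: w = 3, v = 5
  {4, 5}: w = 8, v = 17
  {1, 2, 3}: w = 9, v = 19
  {1, 2, 4}: w = 14 > 9, infeasible
  {1, 2, 5}: w = 10 > 9, infeasible
  {1, 3, 4}: w = 12 > 9, infeasible
  {1, 3, 5}: w = 8, v = 12
  {1, 4, 5}: w = 13 > 9, infeasible
  {2, 3, 4}: w = 10 > 9, infeasible
  {2, 3, 5}: w = 6, v = 15
  {2, 4, 5}: w = 11 > 9, infeasible
  {3, 4, 5}: w = 9, v = 19
  {1, 2, 3, 4}: w = 15 > 9, infeasible
  {1, 2, 3, 5}: w = 11 > 9, infeasible
  {1, 2, 4, 5}: w = 16 > 9, infeasible
  {1, 3, 4, 5}: w = 14 > 9, infeasible
  {2, 3, 4, 5}: w = 12 > 9, infeasible
  {1, 2, 3, 4, 5}: w = 17 > 9, infeasible
Best feasible subset: items [2, 4]
Total weight: 9 <= 9, total value: 24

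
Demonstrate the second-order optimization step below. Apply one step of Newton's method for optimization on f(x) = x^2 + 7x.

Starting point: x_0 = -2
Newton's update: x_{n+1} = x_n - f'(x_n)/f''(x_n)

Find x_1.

f(x) = x^2 + 7x
f'(x) = 2x + (7), f''(x) = 2
Newton step: x_1 = x_0 - f'(x_0)/f''(x_0)
f'(-2) = 3
x_1 = -2 - 3/2 = -7/2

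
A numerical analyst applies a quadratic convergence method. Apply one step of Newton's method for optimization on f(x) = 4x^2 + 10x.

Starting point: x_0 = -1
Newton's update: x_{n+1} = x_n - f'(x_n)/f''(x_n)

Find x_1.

f(x) = 4x^2 + 10x
f'(x) = 8x + (10), f''(x) = 8
Newton step: x_1 = x_0 - f'(x_0)/f''(x_0)
f'(-1) = 2
x_1 = -1 - 2/8 = -5/4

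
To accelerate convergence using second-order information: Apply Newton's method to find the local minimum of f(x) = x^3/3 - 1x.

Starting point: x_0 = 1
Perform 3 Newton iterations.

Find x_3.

f(x) = x^3/3 - 1x
f'(x) = x^2 - 1, f''(x) = 2x
Newton update: x_{n+1} = x_n - (x_n^2 - 1)/(2*x_n)
Step 1: x_0 = 1, f'=0, f''=2, x_1 = 1
Step 2: x_1 = 1, f'=0, f''=2, x_2 = 1
Step 3: x_2 = 1, f'=0, f''=2, x_3 = 1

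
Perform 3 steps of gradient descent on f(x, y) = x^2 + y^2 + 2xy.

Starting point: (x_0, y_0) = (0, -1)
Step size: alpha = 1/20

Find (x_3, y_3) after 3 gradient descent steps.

f(x,y) = x^2 + y^2 + 2xy
grad_x = 2x + 2y, grad_y = 2y + 2x
Step 1: grad = (-2, -2), (1/10, -9/10)
Step 2: grad = (-8/5, -8/5), (9/50, -41/50)
Step 3: grad = (-32/25, -32/25), (61/250, -189/250)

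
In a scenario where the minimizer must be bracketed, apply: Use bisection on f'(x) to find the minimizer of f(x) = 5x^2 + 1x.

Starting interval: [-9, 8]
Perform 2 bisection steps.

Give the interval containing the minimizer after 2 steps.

Finding critical point of f(x) = 5x^2 + 1x using bisection on f'(x) = 10x + 1.
f'(x) = 0 when x = -1/10.
Starting interval: [-9, 8]
Step 1: mid = -1/2, f'(mid) = -4, new interval = [-1/2, 8]
Step 2: mid = 15/4, f'(mid) = 77/2, new interval = [-1/2, 15/4]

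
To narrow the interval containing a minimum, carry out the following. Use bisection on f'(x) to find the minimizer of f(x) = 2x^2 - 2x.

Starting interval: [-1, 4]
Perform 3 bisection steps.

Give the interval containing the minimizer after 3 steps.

Finding critical point of f(x) = 2x^2 - 2x using bisection on f'(x) = 4x + -2.
f'(x) = 0 when x = 1/2.
Starting interval: [-1, 4]
Step 1: mid = 3/2, f'(mid) = 4, new interval = [-1, 3/2]
Step 2: mid = 1/4, f'(mid) = -1, new interval = [1/4, 3/2]
Step 3: mid = 7/8, f'(mid) = 3/2, new interval = [1/4, 7/8]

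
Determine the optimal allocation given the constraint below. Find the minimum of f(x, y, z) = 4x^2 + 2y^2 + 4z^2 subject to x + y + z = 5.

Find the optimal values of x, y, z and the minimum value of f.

Using Lagrange multipliers on f = 4x^2 + 2y^2 + 4z^2 with constraint x + y + z = 5:
Conditions: 2*4*x = lambda, 2*2*y = lambda, 2*4*z = lambda
So x = lambda/8, y = lambda/4, z = lambda/8
Substituting into constraint: lambda * (1/2) = 5
lambda = 10
x = 5/4, y = 5/2, z = 5/4
Minimum value = 25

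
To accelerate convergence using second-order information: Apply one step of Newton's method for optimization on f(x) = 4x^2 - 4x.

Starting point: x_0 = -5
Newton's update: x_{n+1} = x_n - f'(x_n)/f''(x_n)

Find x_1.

f(x) = 4x^2 - 4x
f'(x) = 8x + (-4), f''(x) = 8
Newton step: x_1 = x_0 - f'(x_0)/f''(x_0)
f'(-5) = -44
x_1 = -5 - -44/8 = 1/2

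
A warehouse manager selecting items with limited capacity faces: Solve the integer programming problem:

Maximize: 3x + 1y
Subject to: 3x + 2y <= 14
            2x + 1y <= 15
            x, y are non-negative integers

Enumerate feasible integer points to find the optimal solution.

Constraint 1: 3x + 2y <= 14
Constraint 2: 2x + 1y <= 15
Feasible x range (need y >= 0): 0 <= x <= min(14/3, 15/2) => x in {0, ..., 4}.
Enumerate feasible integer points row by row (the coefficient of y is 1 > 0, so for each x the largest feasible y gives the best value):
  x = 0: y <= min((14 - 3*0)/2, (15 - 2*0)/1) => y in {0, ..., 7}; best 3*0 + 1*7 = 7
  x = 1: y <= min((14 - 3*1)/2, (15 - 2*1)/1) => y in {0, ..., 5}; best 3*1 + 1*5 = 8
  x = 2: y <= min((14 - 3*2)/2, (15 - 2*2)/1) => y in {0, ..., 4}; best 3*2 + 1*4 = 10
  x = 3: y <= min((14 - 3*3)/2, (15 - 2*3)/1) => y in {0, ..., 2}; best 3*3 + 1*2 = 11
  x = 4: y <= min((14 - 3*4)/2, (15 - 2*4)/1) => y in {0, ..., 1}; best 3*4 + 1*1 = 13
The maximum 3x + 1y = 13 is achieved at x = 4, y = 1.
Check: 3*4 + 2*1 = 14 <= 14 and 2*4 + 1*1 = 9 <= 15.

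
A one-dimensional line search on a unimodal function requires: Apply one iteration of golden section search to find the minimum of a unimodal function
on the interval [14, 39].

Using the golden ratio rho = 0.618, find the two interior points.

Golden section search on [14, 39].
Golden ratio rho = 0.618 (approx).
Interior points:
  x_1 = 14 + (1-0.618)*25 = 23.5500
  x_2 = 14 + 0.618*25 = 29.4500
Compare f(x_1) and f(x_2) to determine which subinterval to keep.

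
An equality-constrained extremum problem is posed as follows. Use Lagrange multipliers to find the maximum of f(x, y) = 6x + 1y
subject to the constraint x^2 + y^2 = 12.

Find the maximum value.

Set up Lagrange conditions: grad f = lambda * grad g
  6 = 2*lambda*x
  1 = 2*lambda*y
From these: x/y = 6/1, so x = 6t, y = 1t for some t.
Substitute into constraint: (6t)^2 + (1t)^2 = 12
  t^2 * 37 = 12
  t = sqrt(12/37)
Maximum = 6*x + 1*y = (6^2 + 1^2)*t = 37 * sqrt(12/37) = sqrt(444)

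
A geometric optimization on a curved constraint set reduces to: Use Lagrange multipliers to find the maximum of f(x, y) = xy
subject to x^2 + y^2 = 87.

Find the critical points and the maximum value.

Lagrange conditions: y = 2*lambda*x and x = 2*lambda*y
If x = 0 then y = 0, violating the constraint, so x, y != 0.
Dividing: y/x = x/y => x^2 = y^2 => y = x or y = -x
Constraint: 2x^2 = 87 => x^2 = 87/2 => x = +/-sqrt(87/2)
Critical points: (sqrt(87/2), sqrt(87/2)), (-sqrt(87/2), -sqrt(87/2)), (sqrt(87/2), -sqrt(87/2)), (-sqrt(87/2), sqrt(87/2))
  y = x:  xy = x^2 = 87/2  at (sqrt(87/2), sqrt(87/2)) and (-sqrt(87/2), -sqrt(87/2))
  y = -x: xy = -x^2 = -87/2 at (sqrt(87/2), -sqrt(87/2)) and (-sqrt(87/2), sqrt(87/2))
Maximum xy = 87/2 at (sqrt(87/2), sqrt(87/2)) and (-sqrt(87/2), -sqrt(87/2))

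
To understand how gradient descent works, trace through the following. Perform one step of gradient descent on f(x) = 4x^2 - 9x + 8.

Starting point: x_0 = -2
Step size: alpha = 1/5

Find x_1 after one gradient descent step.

f(x) = 4x^2 - 9x + 8
f'(x) = 8x - 9
f'(-2) = 8*-2 + (-9) = -25
x_1 = x_0 - alpha * f'(x_0) = -2 - 1/5 * -25 = 3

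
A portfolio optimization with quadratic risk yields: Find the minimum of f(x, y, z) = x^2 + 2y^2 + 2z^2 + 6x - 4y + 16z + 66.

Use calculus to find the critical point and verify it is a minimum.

f(x,y,z) = x^2 + 2y^2 + 2z^2 + 6x - 4y + 16z + 66
df/dx = 2x + (6) = 0 => x = -3
df/dy = 4y + (-4) = 0 => y = 1
df/dz = 4z + (16) = 0 => z = -4
f(-3,1,-4) = 1*(-3)^2 + 2*(1)^2 + 2*(-4)^2 + 6*(-3) + -4*(1) + 16*(-4) + 66 = 23
Hessian is diagonal with entries 2, 4, 4 > 0, confirmed minimum.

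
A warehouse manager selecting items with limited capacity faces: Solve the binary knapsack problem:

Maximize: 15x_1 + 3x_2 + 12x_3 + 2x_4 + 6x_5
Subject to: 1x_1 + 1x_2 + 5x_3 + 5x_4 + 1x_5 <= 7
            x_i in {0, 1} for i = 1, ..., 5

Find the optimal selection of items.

Items: item 1 (v=15, w=1), item 2 (v=3, w=1), item 3 (v=12, w=5), item 4 (v=2, w=5), item 5 (v=6, w=1)
Capacity: 7
Checking all 32 subsets (w = total weight, v = total value):
  {}: w = 0, v = 0
  {1}: w = 1, v = 15
  {2}: w = 1, v = 3
  {3}: w = 5, v = 12
  {4}: w = 5, v = 2
  {5}: w = 1, v = 6
  {1, 2}: w = 2, v = 18
  {1, 3}: w = 6, v = 27
  {1, 4}: w = 6, v = 17
  {1, 5}: w = 2, v = 21
  {2, 3}: w = 6, v = 15
  {2, 4}: w = 6, v = 5
  {2, 5}: w = 2, v = 9
  {3, 4}: w = 10 > 7, infeasible
  {3, 5}: w = 6, v = 18
  {4, 5}: w = 6, v = 8
  {1, 2, 3}: w = 7, v = 30
  {1, 2, 4}: w = 7, v = 20
  {1, 2, 5}: w = 3, v = 24
  {1, 3, 4}: w = 11 > 7, infeasible
  {1, 3, 5}: w = 7, v = 33
  {1, 4, 5}: w = 7, v = 23
  {2, 3, 4}: w = 11 > 7, infeasible
  {2, 3, 5}: w = 7, v = 21
  {2, 4, 5}: w = 7, v = 11
  {3, 4, 5}: w = 11 > 7, infeasible
  {1, 2, 3, 4}: w = 12 > 7, infeasible
  {1, 2, 3, 5}: w = 8 > 7, infeasible
  {1, 2, 4, 5}: w = 8 > 7, infeasible
  {1, 3, 4, 5}: w = 12 > 7, infeasible
  {2, 3, 4, 5}: w = 12 > 7, infeasible
  {1, 2, 3, 4, 5}: w = 13 > 7, infeasible
Best feasible subset: items [1, 3, 5]
Total weight: 7 <= 7, total value: 33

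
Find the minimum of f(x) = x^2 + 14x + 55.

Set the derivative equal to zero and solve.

f(x) = x^2 + 14x + 55
f'(x) = 2x + (14) = 0
x = -14/2 = -7
f(-7) = 6
Since f''(x) = 2 > 0, this is a minimum.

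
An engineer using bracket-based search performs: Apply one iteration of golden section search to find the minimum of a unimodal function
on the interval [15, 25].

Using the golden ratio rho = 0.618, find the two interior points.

Golden section search on [15, 25].
Golden ratio rho = 0.618 (approx).
Interior points:
  x_1 = 15 + (1-0.618)*10 = 18.8200
  x_2 = 15 + 0.618*10 = 21.1800
Compare f(x_1) and f(x_2) to determine which subinterval to keep.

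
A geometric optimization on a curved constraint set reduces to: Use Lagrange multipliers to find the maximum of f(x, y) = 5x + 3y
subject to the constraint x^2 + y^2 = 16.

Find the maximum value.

Set up Lagrange conditions: grad f = lambda * grad g
  5 = 2*lambda*x
  3 = 2*lambda*y
From these: x/y = 5/3, so x = 5t, y = 3t for some t.
Substitute into constraint: (5t)^2 + (3t)^2 = 16
  t^2 * 34 = 16
  t = sqrt(16/34)
Maximum = 5*x + 3*y = (5^2 + 3^2)*t = 34 * sqrt(16/34) = sqrt(544)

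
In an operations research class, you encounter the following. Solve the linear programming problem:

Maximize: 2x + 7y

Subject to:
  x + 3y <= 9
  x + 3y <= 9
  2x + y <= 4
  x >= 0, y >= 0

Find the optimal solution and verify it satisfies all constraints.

Feasible vertices: (0, 0), (0, 3), (3/5, 14/5), (2, 0)
Objective 2x + 7y at each vertex:
  (0, 0): 0
  (0, 3): 21
  (3/5, 14/5): 104/5
  (2, 0): 4
Maximum is 21 at (0, 3).
Verify constraints at (x, y) = (0, 3):
  1*0 + 3*3 = 9 <= 9 (active)
  1*0 + 3*3 = 9 <= 9 (active)
  2*0 + 1*3 = 3 <= 4
  x = 0 >= 0, y = 3 >= 0. All constraints satisfied.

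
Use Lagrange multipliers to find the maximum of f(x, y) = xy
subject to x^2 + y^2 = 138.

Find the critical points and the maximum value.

Lagrange conditions: y = 2*lambda*x and x = 2*lambda*y
If x = 0 then y = 0, violating the constraint, so x, y != 0.
Dividing: y/x = x/y => x^2 = y^2 => y = x or y = -x
Constraint: 2x^2 = 138 => x^2 = 69 => x = +/-sqrt(69)
Critical points: (sqrt(69), sqrt(69)), (-sqrt(69), -sqrt(69)), (sqrt(69), -sqrt(69)), (-sqrt(69), sqrt(69))
  y = x:  xy = x^2 = 69  at (sqrt(69), sqrt(69)) and (-sqrt(69), -sqrt(69))
  y = -x: xy = -x^2 = -69 at (sqrt(69), -sqrt(69)) and (-sqrt(69), sqrt(69))
Maximum xy = 69 at (sqrt(69), sqrt(69)) and (-sqrt(69), -sqrt(69))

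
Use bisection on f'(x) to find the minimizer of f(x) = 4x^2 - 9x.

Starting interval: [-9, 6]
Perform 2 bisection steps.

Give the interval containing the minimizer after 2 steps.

Finding critical point of f(x) = 4x^2 - 9x using bisection on f'(x) = 8x + -9.
f'(x) = 0 when x = 9/8.
Starting interval: [-9, 6]
Step 1: mid = -3/2, f'(mid) = -21, new interval = [-3/2, 6]
Step 2: mid = 9/4, f'(mid) = 9, new interval = [-3/2, 9/4]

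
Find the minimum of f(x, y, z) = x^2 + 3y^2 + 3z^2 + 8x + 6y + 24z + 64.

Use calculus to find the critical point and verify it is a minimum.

f(x,y,z) = x^2 + 3y^2 + 3z^2 + 8x + 6y + 24z + 64
df/dx = 2x + (8) = 0 => x = -4
df/dy = 6y + (6) = 0 => y = -1
df/dz = 6z + (24) = 0 => z = -4
f(-4,-1,-4) = 1*(-4)^2 + 3*(-1)^2 + 3*(-4)^2 + 8*(-4) + 6*(-1) + 24*(-4) + 64 = -3
Hessian is diagonal with entries 2, 6, 6 > 0, confirmed minimum.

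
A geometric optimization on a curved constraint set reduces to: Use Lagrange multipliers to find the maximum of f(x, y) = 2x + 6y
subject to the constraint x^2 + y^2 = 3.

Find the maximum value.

Set up Lagrange conditions: grad f = lambda * grad g
  2 = 2*lambda*x
  6 = 2*lambda*y
From these: x/y = 2/6, so x = 2t, y = 6t for some t.
Substitute into constraint: (2t)^2 + (6t)^2 = 3
  t^2 * 40 = 3
  t = sqrt(3/40)
Maximum = 2*x + 6*y = (2^2 + 6^2)*t = 40 * sqrt(3/40) = sqrt(120)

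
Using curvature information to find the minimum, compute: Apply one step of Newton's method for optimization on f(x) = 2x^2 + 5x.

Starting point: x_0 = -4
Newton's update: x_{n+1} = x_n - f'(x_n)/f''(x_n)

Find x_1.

f(x) = 2x^2 + 5x
f'(x) = 4x + (5), f''(x) = 4
Newton step: x_1 = x_0 - f'(x_0)/f''(x_0)
f'(-4) = -11
x_1 = -4 - -11/4 = -5/4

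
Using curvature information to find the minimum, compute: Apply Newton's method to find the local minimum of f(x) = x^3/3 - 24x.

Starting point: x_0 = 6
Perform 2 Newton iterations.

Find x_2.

f(x) = x^3/3 - 24x
f'(x) = x^2 - 24, f''(x) = 2x
Newton update: x_{n+1} = x_n - (x_n^2 - 24)/(2*x_n)
Step 1: x_0 = 6, f'=12, f''=12, x_1 = 5
Step 2: x_1 = 5, f'=1, f''=10, x_2 = 49/10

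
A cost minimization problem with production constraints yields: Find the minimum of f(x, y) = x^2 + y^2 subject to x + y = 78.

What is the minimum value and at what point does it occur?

Substitute y = 78 - x into f(x,y) = x^2 + y^2:
g(x) = x^2 + (78 - x)^2 = 2x^2 - 156x + 6084
g'(x) = 4x - 156 = 0  =>  x = 39
y = 78 - 39 = 39
Minimum value = 39^2 + 39^2 = 3042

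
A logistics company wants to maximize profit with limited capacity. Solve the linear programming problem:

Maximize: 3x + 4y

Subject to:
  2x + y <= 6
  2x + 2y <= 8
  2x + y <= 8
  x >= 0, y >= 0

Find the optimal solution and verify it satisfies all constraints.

Feasible vertices: (0, 0), (0, 4), (2, 2), (3, 0)
Objective 3x + 4y at each vertex:
  (0, 0): 0
  (0, 4): 16
  (2, 2): 14
  (3, 0): 9
Maximum is 16 at (0, 4).
Verify constraints at (x, y) = (0, 4):
  2*0 + 1*4 = 4 <= 6
  2*0 + 2*4 = 8 <= 8 (active)
  2*0 + 1*4 = 4 <= 8
  x = 0 >= 0, y = 4 >= 0. All constraints satisfied.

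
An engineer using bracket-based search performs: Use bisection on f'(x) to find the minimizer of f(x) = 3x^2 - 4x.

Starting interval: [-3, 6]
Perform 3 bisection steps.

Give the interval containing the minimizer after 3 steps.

Finding critical point of f(x) = 3x^2 - 4x using bisection on f'(x) = 6x + -4.
f'(x) = 0 when x = 2/3.
Starting interval: [-3, 6]
Step 1: mid = 3/2, f'(mid) = 5, new interval = [-3, 3/2]
Step 2: mid = -3/4, f'(mid) = -17/2, new interval = [-3/4, 3/2]
Step 3: mid = 3/8, f'(mid) = -7/4, new interval = [3/8, 3/2]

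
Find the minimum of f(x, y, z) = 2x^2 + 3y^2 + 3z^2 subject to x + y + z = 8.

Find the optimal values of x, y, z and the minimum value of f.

Using Lagrange multipliers on f = 2x^2 + 3y^2 + 3z^2 with constraint x + y + z = 8:
Conditions: 2*2*x = lambda, 2*3*y = lambda, 2*3*z = lambda
So x = lambda/4, y = lambda/6, z = lambda/6
Substituting into constraint: lambda * (7/12) = 8
lambda = 96/7
x = 24/7, y = 16/7, z = 16/7
Minimum value = 384/7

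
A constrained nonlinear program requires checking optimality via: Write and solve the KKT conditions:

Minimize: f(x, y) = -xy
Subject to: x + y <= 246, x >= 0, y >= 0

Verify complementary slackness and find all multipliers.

Problem: min -xy s.t. x + y <= 246 (multiplier lambda), x >= 0 (mu_x), y >= 0 (mu_y)
KKT stationarity: -y + lambda - mu_x = 0, -x + lambda - mu_y = 0, with lambda, mu_x, mu_y >= 0
Complementary slackness: lambda*(x + y - 246) = 0, mu_x*x = 0, mu_y*y = 0
If lambda = 0: y = -mu_x <= 0 and x = -mu_y <= 0 force x = y = 0 with f = 0; but x = y = 123 is feasible with f = -15129 < 0, so this is not the minimum. Hence lambda > 0 and x + y = 246.
Try x > 0, y > 0 (so mu_x = mu_y = 0): y = lambda, x = lambda => x = y = lambda
x + y = 246 => 2*lambda = 246 => lambda = 123
x* = y* = 123 > 0, consistent with mu_x = mu_y = 0.
(Any feasible point with x = 0 or y = 0 has f = 0 > -15129, so the minimum is not on those boundaries.)
min(-xy) = -15129 (i.e. max xy = 15129)
Multipliers: lambda = 123, mu_x = 0, mu_y = 0
Complementary slackness: lambda*(x + y - 246) = 123*(123 + 123 - 246) = 0, mu_x*x = 0*123 = 0, mu_y*y = 0*123 = 0. Satisfied.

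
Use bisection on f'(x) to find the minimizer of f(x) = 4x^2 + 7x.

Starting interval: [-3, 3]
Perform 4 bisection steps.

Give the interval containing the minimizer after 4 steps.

Finding critical point of f(x) = 4x^2 + 7x using bisection on f'(x) = 8x + 7.
f'(x) = 0 when x = -7/8.
Starting interval: [-3, 3]
Step 1: mid = 0, f'(mid) = 7, new interval = [-3, 0]
Step 2: mid = -3/2, f'(mid) = -5, new interval = [-3/2, 0]
Step 3: mid = -3/4, f'(mid) = 1, new interval = [-3/2, -3/4]
Step 4: mid = -9/8, f'(mid) = -2, new interval = [-9/8, -3/4]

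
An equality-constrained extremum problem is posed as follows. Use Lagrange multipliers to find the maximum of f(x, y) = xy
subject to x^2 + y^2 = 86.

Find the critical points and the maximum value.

Lagrange conditions: y = 2*lambda*x and x = 2*lambda*y
If x = 0 then y = 0, violating the constraint, so x, y != 0.
Dividing: y/x = x/y => x^2 = y^2 => y = x or y = -x
Constraint: 2x^2 = 86 => x^2 = 43 => x = +/-sqrt(43)
Critical points: (sqrt(43), sqrt(43)), (-sqrt(43), -sqrt(43)), (sqrt(43), -sqrt(43)), (-sqrt(43), sqrt(43))
  y = x:  xy = x^2 = 43  at (sqrt(43), sqrt(43)) and (-sqrt(43), -sqrt(43))
  y = -x: xy = -x^2 = -43 at (sqrt(43), -sqrt(43)) and (-sqrt(43), sqrt(43))
Maximum xy = 43 at (sqrt(43), sqrt(43)) and (-sqrt(43), -sqrt(43))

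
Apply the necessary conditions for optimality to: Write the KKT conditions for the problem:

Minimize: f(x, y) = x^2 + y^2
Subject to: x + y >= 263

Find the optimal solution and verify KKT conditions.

KKT conditions for min x^2 + y^2 s.t. x + y >= 263:
Stationarity: 2x = mu, 2y = mu
So x = y = mu/2.
Complementary slackness: mu*(x + y - 263) = 0
Primal feasibility: x + y >= 263; dual feasibility: mu >= 0
If mu = 0 then x = y = 0, but 0 + 0 < 263 is infeasible, so the constraint is active.
Constraint active: x + y = 2*(mu/2) = 263 => mu = 263
x = y = 263/2, f = 69169/2
Verify: stationarity 2*(263/2) = 263 = mu; primal 263/2 + 263/2 = 263 >= 263; dual mu = 263 >= 0; complementary slackness 263*(263 - 263) = 0. All KKT conditions hold.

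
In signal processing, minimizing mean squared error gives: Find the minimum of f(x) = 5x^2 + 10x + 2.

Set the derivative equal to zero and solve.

f(x) = 5x^2 + 10x + 2
f'(x) = 10x + (10) = 0
x = -10/10 = -1
f(-1) = -3
Since f''(x) = 10 > 0, this is a minimum.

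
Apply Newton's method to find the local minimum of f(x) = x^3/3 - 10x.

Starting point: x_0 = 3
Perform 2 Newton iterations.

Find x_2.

f(x) = x^3/3 - 10x
f'(x) = x^2 - 10, f''(x) = 2x
Newton update: x_{n+1} = x_n - (x_n^2 - 10)/(2*x_n)
Step 1: x_0 = 3, f'=-1, f''=6, x_1 = 19/6
Step 2: x_1 = 19/6, f'=1/36, f''=19/3, x_2 = 721/228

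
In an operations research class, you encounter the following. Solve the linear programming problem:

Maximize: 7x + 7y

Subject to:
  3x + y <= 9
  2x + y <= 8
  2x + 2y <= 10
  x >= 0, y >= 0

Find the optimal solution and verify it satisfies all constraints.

Feasible vertices: (0, 0), (0, 5), (2, 3), (3, 0)
Objective 7x + 7y at each vertex:
  (0, 0): 0
  (0, 5): 35
  (2, 3): 35
  (3, 0): 21
Maximum is 35 at (0, 5).
Verify constraints at (x, y) = (0, 5):
  3*0 + 1*5 = 5 <= 9
  2*0 + 1*5 = 5 <= 8
  2*0 + 2*5 = 10 <= 10 (active)
  x = 0 >= 0, y = 5 >= 0. All constraints satisfied.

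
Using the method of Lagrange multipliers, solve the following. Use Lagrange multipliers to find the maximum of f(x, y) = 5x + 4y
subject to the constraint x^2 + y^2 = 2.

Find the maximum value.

Set up Lagrange conditions: grad f = lambda * grad g
  5 = 2*lambda*x
  4 = 2*lambda*y
From these: x/y = 5/4, so x = 5t, y = 4t for some t.
Substitute into constraint: (5t)^2 + (4t)^2 = 2
  t^2 * 41 = 2
  t = sqrt(2/41)
Maximum = 5*x + 4*y = (5^2 + 4^2)*t = 41 * sqrt(2/41) = sqrt(82)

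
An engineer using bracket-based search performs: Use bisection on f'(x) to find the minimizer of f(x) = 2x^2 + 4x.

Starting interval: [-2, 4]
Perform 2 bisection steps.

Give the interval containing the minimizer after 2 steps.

Finding critical point of f(x) = 2x^2 + 4x using bisection on f'(x) = 4x + 4.
f'(x) = 0 when x = -1.
Starting interval: [-2, 4]
Step 1: mid = 1, f'(mid) = 8, new interval = [-2, 1]
Step 2: mid = -1/2, f'(mid) = 2, new interval = [-2, -1/2]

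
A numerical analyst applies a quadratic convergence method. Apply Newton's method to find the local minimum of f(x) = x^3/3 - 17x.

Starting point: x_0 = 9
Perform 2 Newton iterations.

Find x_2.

f(x) = x^3/3 - 17x
f'(x) = x^2 - 17, f''(x) = 2x
Newton update: x_{n+1} = x_n - (x_n^2 - 17)/(2*x_n)
Step 1: x_0 = 9, f'=64, f''=18, x_1 = 49/9
Step 2: x_1 = 49/9, f'=1024/81, f''=98/9, x_2 = 1889/441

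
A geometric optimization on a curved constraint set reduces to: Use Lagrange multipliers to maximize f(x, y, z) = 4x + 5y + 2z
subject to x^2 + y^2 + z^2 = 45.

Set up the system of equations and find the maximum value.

Lagrange conditions: 4 = 2*lambda*x, 5 = 2*lambda*y, 2 = 2*lambda*z
So x:4 = y:5 = z:2, i.e. x = 4t, y = 5t, z = 2t
Constraint: t^2*(4^2 + 5^2 + 2^2) = 45
  t^2 * 45 = 45  =>  t = sqrt(1)
Maximum = 4*4t + 5*5t + 2*2t = 45*sqrt(1) = 45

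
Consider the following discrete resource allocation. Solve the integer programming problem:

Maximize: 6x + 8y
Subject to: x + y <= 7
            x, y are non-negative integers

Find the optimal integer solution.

Objective: 6x + 8y, constraint: x + y <= 7
Coefficient of y is 8 > coefficient of x is 6, so allocate the entire budget to y.
Optimal: x = 0, y = 7, value = 56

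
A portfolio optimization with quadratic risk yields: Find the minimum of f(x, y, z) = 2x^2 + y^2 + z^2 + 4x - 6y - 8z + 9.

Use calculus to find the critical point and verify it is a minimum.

f(x,y,z) = 2x^2 + y^2 + z^2 + 4x - 6y - 8z + 9
df/dx = 4x + (4) = 0 => x = -1
df/dy = 2y + (-6) = 0 => y = 3
df/dz = 2z + (-8) = 0 => z = 4
f(-1,3,4) = 2*(-1)^2 + 1*(3)^2 + 1*(4)^2 + 4*(-1) + -6*(3) + -8*(4) + 9 = -18
Hessian is diagonal with entries 4, 2, 2 > 0, confirmed minimum.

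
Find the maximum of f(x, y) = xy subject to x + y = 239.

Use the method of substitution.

Substitute y = 239 - x into f(x,y) = xy:
g(x) = x(239 - x) = 239x - x^2
g'(x) = 239 - 2x = 0  =>  x = 239/2
y = 239 - 239/2 = 239/2
Maximum value = (239/2) * (239/2) = 57121/4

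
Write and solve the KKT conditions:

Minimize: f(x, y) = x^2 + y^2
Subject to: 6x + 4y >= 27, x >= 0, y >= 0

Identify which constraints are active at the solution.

KKT conditions for min x^2 + y^2 s.t. 6x + 4y >= 27, x >= 0, y >= 0:
Stationarity: 2x = mu*6 + mu_x, 2y = mu*4 + mu_y, with mu, mu_x, mu_y >= 0
Complementary slackness: mu*(6x + 4y - 27) = 0, mu_x*x = 0, mu_y*y = 0
(0, 0) is infeasible (6*0 + 4*0 < 27), so if mu = 0 stationarity would force x = mu_x/2 >= 0, y = mu_y/2 >= 0 with mu_x*x = mu_y*y = 0, i.e. x = y = 0: contradiction. Hence mu > 0 and 6x + 4y = 27 is active.
Try x > 0, y > 0 (so mu_x = mu_y = 0): x = 6*mu/2, y = 4*mu/2
Substitute: 6*(6*mu/2) + 4*(4*mu/2) = 27
  mu*52/2 = 27 => mu = 27/26
x* = 81/26 > 0, y* = 27/13 > 0, consistent with mu_x = mu_y = 0.
f is convex and the constraints are linear, so this KKT point is the global minimum.
f* = 729/52
Active constraints: 6x + 4y >= 27 (holds with equality, mu = 27/26 > 0); x >= 0 and y >= 0 are inactive (mu_x = mu_y = 0).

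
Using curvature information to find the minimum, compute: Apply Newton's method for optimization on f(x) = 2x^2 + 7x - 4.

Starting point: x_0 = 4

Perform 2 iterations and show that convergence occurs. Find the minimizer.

f(x) = 2x^2 + 7x - 4, f'(x) = 4x + (7), f''(x) = 4
Step 1: f'(4) = 23, x_1 = 4 - 23/4 = -7/4
Step 2: f'(-7/4) = 0, x_2 = -7/4 (converged)
Newton's method converges in 1 step for quadratics.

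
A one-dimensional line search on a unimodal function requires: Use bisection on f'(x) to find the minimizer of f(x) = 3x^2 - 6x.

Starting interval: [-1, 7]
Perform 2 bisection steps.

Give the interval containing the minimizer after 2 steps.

Finding critical point of f(x) = 3x^2 - 6x using bisection on f'(x) = 6x + -6.
f'(x) = 0 when x = 1.
Starting interval: [-1, 7]
Step 1: mid = 3, f'(mid) = 12, new interval = [-1, 3]
Step 2: mid = 1, f'(mid) = 0, new interval = [1, 1]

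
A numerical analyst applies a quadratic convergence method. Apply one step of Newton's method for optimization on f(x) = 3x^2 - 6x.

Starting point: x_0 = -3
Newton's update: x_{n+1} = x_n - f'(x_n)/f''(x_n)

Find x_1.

f(x) = 3x^2 - 6x
f'(x) = 6x + (-6), f''(x) = 6
Newton step: x_1 = x_0 - f'(x_0)/f''(x_0)
f'(-3) = -24
x_1 = -3 - -24/6 = 1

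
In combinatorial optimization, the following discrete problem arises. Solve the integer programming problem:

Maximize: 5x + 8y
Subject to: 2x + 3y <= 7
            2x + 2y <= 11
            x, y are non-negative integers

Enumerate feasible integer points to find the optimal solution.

Constraint 1: 2x + 3y <= 7
Constraint 2: 2x + 2y <= 11
Feasible x range (need y >= 0): 0 <= x <= min(7/2, 11/2) => x in {0, ..., 3}.
Enumerate feasible integer points row by row (the coefficient of y is 8 > 0, so for each x the largest feasible y gives the best value):
  x = 0: y <= min((7 - 2*0)/3, (11 - 2*0)/2) => y in {0, ..., 2}; best 5*0 + 8*2 = 16
  x = 1: y <= min((7 - 2*1)/3, (11 - 2*1)/2) => y in {0, ..., 1}; best 5*1 + 8*1 = 13
  x = 2: y <= min((7 - 2*2)/3, (11 - 2*2)/2) => y in {0, ..., 1}; best 5*2 + 8*1 = 18
  x = 3: y <= min((7 - 2*3)/3, (11 - 2*3)/2) => y in {0}; best 5*3 + 8*0 = 15
The maximum 5x + 8y = 18 is achieved at x = 2, y = 1.
Check: 2*2 + 3*1 = 7 <= 7 and 2*2 + 2*1 = 6 <= 11.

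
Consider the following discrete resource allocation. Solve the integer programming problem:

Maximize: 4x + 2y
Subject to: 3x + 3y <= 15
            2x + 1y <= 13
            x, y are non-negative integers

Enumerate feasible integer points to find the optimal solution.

Constraint 1: 3x + 3y <= 15
Constraint 2: 2x + 1y <= 13
Feasible x range (need y >= 0): 0 <= x <= min(15/3, 13/2) => x in {0, ..., 5}.
Enumerate feasible integer points row by row (the coefficient of y is 2 > 0, so for each x the largest feasible y gives the best value):
  x = 0: y <= min((15 - 3*0)/3, (13 - 2*0)/1) => y in {0, ..., 5}; best 4*0 + 2*5 = 10
  x = 1: y <= min((15 - 3*1)/3, (13 - 2*1)/1) => y in {0, ..., 4}; best 4*1 + 2*4 = 12
  x = 2: y <= min((15 - 3*2)/3, (13 - 2*2)/1) => y in {0, ..., 3}; best 4*2 + 2*3 = 14
  x = 3: y <= min((15 - 3*3)/3, (13 - 2*3)/1) => y in {0, ..., 2}; best 4*3 + 2*2 = 16
  x = 4: y <= min((15 - 3*4)/3, (13 - 2*4)/1) => y in {0, ..., 1}; best 4*4 + 2*1 = 18
  x = 5: y <= min((15 - 3*5)/3, (13 - 2*5)/1) => y in {0}; best 4*5 + 2*0 = 20
The maximum 4x + 2y = 20 is achieved at x = 5, y = 0.
Check: 3*5 + 3*0 = 15 <= 15 and 2*5 + 1*0 = 10 <= 13.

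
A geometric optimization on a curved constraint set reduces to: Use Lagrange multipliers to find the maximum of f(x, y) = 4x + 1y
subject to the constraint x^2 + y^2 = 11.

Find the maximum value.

Set up Lagrange conditions: grad f = lambda * grad g
  4 = 2*lambda*x
  1 = 2*lambda*y
From these: x/y = 4/1, so x = 4t, y = 1t for some t.
Substitute into constraint: (4t)^2 + (1t)^2 = 11
  t^2 * 17 = 11
  t = sqrt(11/17)
Maximum = 4*x + 1*y = (4^2 + 1^2)*t = 17 * sqrt(11/17) = sqrt(187)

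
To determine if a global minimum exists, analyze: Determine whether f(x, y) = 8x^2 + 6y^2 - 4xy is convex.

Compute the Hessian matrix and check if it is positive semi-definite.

f(x,y) = 8x^2 + 6y^2 - 4xy
Hessian H = [[16, -4], [-4, 12]]
trace(H) = 28, det(H) = 176
Eigenvalues: (28 +/- sqrt(80)) / 2 = 18.47, 9.528
Since both eigenvalues > 0, f is convex.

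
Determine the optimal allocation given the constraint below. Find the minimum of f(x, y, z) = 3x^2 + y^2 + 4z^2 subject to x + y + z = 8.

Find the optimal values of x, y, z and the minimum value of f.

Using Lagrange multipliers on f = 3x^2 + y^2 + 4z^2 with constraint x + y + z = 8:
Conditions: 2*3*x = lambda, 2*1*y = lambda, 2*4*z = lambda
So x = lambda/6, y = lambda/2, z = lambda/8
Substituting into constraint: lambda * (19/24) = 8
lambda = 192/19
x = 32/19, y = 96/19, z = 24/19
Minimum value = 768/19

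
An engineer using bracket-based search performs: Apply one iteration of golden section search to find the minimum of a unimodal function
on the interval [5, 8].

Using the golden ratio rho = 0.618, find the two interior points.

Golden section search on [5, 8].
Golden ratio rho = 0.618 (approx).
Interior points:
  x_1 = 5 + (1-0.618)*3 = 6.1460
  x_2 = 5 + 0.618*3 = 6.8540
Compare f(x_1) and f(x_2) to determine which subinterval to keep.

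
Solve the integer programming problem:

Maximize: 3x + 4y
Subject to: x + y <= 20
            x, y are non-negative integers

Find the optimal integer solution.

Objective: 3x + 4y, constraint: x + y <= 20
Coefficient of y is 4 > coefficient of x is 3, so allocate the entire budget to y.
Optimal: x = 0, y = 20, value = 80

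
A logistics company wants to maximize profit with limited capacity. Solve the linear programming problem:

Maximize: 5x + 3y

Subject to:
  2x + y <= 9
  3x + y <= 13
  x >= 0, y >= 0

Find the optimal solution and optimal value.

Feasible vertices: (0, 0), (0, 9), (4, 1), (13/3, 0)
Objective 5x + 3y at each:
  (0, 0): 0
  (0, 9): 27
  (4, 1): 23
  (13/3, 0): 65/3
Maximum is 27 at (0, 9).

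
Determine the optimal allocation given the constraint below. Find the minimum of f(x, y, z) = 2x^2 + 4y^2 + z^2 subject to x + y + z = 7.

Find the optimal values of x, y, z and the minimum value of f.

Using Lagrange multipliers on f = 2x^2 + 4y^2 + z^2 with constraint x + y + z = 7:
Conditions: 2*2*x = lambda, 2*4*y = lambda, 2*1*z = lambda
So x = lambda/4, y = lambda/8, z = lambda/2
Substituting into constraint: lambda * (7/8) = 7
lambda = 8
x = 2, y = 1, z = 4
Minimum value = 28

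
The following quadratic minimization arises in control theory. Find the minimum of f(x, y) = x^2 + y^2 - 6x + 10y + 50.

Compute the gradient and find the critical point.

f(x,y) = x^2 + y^2 - 6x + 10y + 50
df/dx = 2x + (-6) = 0  =>  x = 3
df/dy = 2y + (10) = 0  =>  y = -5
f(3, -5) = 1*(3)^2 + 1*(-5)^2 + -6*(3) + 10*(-5) + 50 = 16
Hessian is diagonal with entries 2, 2 > 0, so this is a minimum.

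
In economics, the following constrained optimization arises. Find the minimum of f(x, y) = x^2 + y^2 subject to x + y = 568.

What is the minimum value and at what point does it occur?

Substitute y = 568 - x into f(x,y) = x^2 + y^2:
g(x) = x^2 + (568 - x)^2 = 2x^2 - 1136x + 322624
g'(x) = 4x - 1136 = 0  =>  x = 284
y = 568 - 284 = 284
Minimum value = 284^2 + 284^2 = 161312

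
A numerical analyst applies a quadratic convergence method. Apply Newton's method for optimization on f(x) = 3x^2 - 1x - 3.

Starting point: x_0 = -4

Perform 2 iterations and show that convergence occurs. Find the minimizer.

f(x) = 3x^2 - 1x - 3, f'(x) = 6x + (-1), f''(x) = 6
Step 1: f'(-4) = -25, x_1 = -4 - -25/6 = 1/6
Step 2: f'(1/6) = 0, x_2 = 1/6 (converged)
Newton's method converges in 1 step for quadratics.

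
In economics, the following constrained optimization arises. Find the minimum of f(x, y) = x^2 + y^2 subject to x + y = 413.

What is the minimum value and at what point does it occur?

Substitute y = 413 - x into f(x,y) = x^2 + y^2:
g(x) = x^2 + (413 - x)^2 = 2x^2 - 826x + 170569
g'(x) = 4x - 826 = 0  =>  x = 413/2
y = 413 - 413/2 = 413/2
Minimum value = (413/2)^2 + (413/2)^2 = 170569/2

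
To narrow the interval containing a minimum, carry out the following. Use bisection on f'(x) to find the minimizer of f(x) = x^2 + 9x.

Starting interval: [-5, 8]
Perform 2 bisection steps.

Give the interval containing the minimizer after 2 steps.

Finding critical point of f(x) = x^2 + 9x using bisection on f'(x) = 2x + 9.
f'(x) = 0 when x = -9/2.
Starting interval: [-5, 8]
Step 1: mid = 3/2, f'(mid) = 12, new interval = [-5, 3/2]
Step 2: mid = -7/4, f'(mid) = 11/2, new interval = [-5, -7/4]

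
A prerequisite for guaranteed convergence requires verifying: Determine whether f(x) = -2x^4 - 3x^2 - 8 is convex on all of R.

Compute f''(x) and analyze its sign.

f(x) = -2x^4 - 3x^2 - 8
f'(x) = -8x^3 + -6x
f''(x) = -24x^2 + -6
f''(x) = -24x^2 + -6 <= -6 < 0 for all x
Therefore, f is concave on R.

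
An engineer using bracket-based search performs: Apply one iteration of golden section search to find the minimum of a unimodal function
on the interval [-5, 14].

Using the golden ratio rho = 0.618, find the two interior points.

Golden section search on [-5, 14].
Golden ratio rho = 0.618 (approx).
Interior points:
  x_1 = -5 + (1-0.618)*19 = 2.2580
  x_2 = -5 + 0.618*19 = 6.7420
Compare f(x_1) and f(x_2) to determine which subinterval to keep.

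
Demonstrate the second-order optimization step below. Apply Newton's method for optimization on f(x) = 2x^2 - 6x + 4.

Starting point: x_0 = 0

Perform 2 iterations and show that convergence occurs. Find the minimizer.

f(x) = 2x^2 - 6x + 4, f'(x) = 4x + (-6), f''(x) = 4
Step 1: f'(0) = -6, x_1 = 0 - -6/4 = 3/2
Step 2: f'(3/2) = 0, x_2 = 3/2 (converged)
Newton's method converges in 1 step for quadratics.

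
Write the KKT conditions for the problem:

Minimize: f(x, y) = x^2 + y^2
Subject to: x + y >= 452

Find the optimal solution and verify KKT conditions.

KKT conditions for min x^2 + y^2 s.t. x + y >= 452:
Stationarity: 2x = mu, 2y = mu
So x = y = mu/2.
Complementary slackness: mu*(x + y - 452) = 0
Primal feasibility: x + y >= 452; dual feasibility: mu >= 0
If mu = 0 then x = y = 0, but 0 + 0 < 452 is infeasible, so the constraint is active.
Constraint active: x + y = 2*(mu/2) = 452 => mu = 452
x = y = 226, f = 102152
Verify: stationarity 2*226 = 452 = mu; primal 226 + 226 = 452 >= 452; dual mu = 452 >= 0; complementary slackness 452*(452 - 452) = 0. All KKT conditions hold.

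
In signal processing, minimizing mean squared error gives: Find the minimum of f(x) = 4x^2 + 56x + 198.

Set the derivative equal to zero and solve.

f(x) = 4x^2 + 56x + 198
f'(x) = 8x + (56) = 0
x = -56/8 = -7
f(-7) = 2
Since f''(x) = 8 > 0, this is a minimum.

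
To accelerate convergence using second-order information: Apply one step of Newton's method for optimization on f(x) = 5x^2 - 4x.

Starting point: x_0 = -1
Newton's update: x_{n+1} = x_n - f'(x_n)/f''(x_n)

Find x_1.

f(x) = 5x^2 - 4x
f'(x) = 10x + (-4), f''(x) = 10
Newton step: x_1 = x_0 - f'(x_0)/f''(x_0)
f'(-1) = -14
x_1 = -1 - -14/10 = 2/5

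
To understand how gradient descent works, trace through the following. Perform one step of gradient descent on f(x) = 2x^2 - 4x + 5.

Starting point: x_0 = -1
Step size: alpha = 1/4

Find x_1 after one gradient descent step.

f(x) = 2x^2 - 4x + 5
f'(x) = 4x - 4
f'(-1) = 4*-1 + (-4) = -8
x_1 = x_0 - alpha * f'(x_0) = -1 - 1/4 * -8 = 1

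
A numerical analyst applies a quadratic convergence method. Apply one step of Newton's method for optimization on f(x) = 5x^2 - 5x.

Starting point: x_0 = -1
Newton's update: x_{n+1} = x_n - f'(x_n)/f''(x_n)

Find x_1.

f(x) = 5x^2 - 5x
f'(x) = 10x + (-5), f''(x) = 10
Newton step: x_1 = x_0 - f'(x_0)/f''(x_0)
f'(-1) = -15
x_1 = -1 - -15/10 = 1/2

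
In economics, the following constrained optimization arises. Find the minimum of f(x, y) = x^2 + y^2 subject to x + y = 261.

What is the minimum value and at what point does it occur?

Substitute y = 261 - x into f(x,y) = x^2 + y^2:
g(x) = x^2 + (261 - x)^2 = 2x^2 - 522x + 68121
g'(x) = 4x - 522 = 0  =>  x = 261/2
y = 261 - 261/2 = 261/2
Minimum value = (261/2)^2 + (261/2)^2 = 68121/2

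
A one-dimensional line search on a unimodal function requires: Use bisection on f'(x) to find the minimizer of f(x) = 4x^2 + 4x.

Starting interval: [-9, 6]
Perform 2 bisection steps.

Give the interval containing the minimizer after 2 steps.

Finding critical point of f(x) = 4x^2 + 4x using bisection on f'(x) = 8x + 4.
f'(x) = 0 when x = -1/2.
Starting interval: [-9, 6]
Step 1: mid = -3/2, f'(mid) = -8, new interval = [-3/2, 6]
Step 2: mid = 9/4, f'(mid) = 22, new interval = [-3/2, 9/4]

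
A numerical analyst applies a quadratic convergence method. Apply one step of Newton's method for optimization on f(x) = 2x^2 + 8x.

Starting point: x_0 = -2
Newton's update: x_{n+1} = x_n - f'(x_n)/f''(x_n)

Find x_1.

f(x) = 2x^2 + 8x
f'(x) = 4x + (8), f''(x) = 4
Newton step: x_1 = x_0 - f'(x_0)/f''(x_0)
f'(-2) = 0
x_1 = -2 - 0/4 = -2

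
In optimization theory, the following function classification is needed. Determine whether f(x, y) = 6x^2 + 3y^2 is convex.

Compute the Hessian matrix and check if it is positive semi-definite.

f(x,y) = 6x^2 + 3y^2
Hessian H = [[12, 0], [0, 6]]
trace(H) = 18, det(H) = 72
Eigenvalues: (18 +/- sqrt(36)) / 2 = 12, 6
Since both eigenvalues > 0, f is convex.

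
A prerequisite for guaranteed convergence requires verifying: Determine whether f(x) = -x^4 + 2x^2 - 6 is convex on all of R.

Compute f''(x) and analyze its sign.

f(x) = -x^4 + 2x^2 - 6
f'(x) = -4x^3 + 4x
f''(x) = -12x^2 + 4
f''(x) = -12x^2 + 4 -> -inf as |x| -> inf
Therefore, f is not globally convex on R.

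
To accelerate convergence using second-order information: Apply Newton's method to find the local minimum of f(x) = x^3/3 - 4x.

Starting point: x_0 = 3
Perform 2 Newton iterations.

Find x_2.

f(x) = x^3/3 - 4x
f'(x) = x^2 - 4, f''(x) = 2x
Newton update: x_{n+1} = x_n - (x_n^2 - 4)/(2*x_n)
Step 1: x_0 = 3, f'=5, f''=6, x_1 = 13/6
Step 2: x_1 = 13/6, f'=25/36, f''=13/3, x_2 = 313/156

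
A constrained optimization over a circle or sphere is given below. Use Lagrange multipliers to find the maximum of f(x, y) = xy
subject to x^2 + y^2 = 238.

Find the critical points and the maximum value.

Lagrange conditions: y = 2*lambda*x and x = 2*lambda*y
If x = 0 then y = 0, violating the constraint, so x, y != 0.
Dividing: y/x = x/y => x^2 = y^2 => y = x or y = -x
Constraint: 2x^2 = 238 => x^2 = 119 => x = +/-sqrt(119)
Critical points: (sqrt(119), sqrt(119)), (-sqrt(119), -sqrt(119)), (sqrt(119), -sqrt(119)), (-sqrt(119), sqrt(119))
  y = x:  xy = x^2 = 119  at (sqrt(119), sqrt(119)) and (-sqrt(119), -sqrt(119))
  y = -x: xy = -x^2 = -119 at (sqrt(119), -sqrt(119)) and (-sqrt(119), sqrt(119))
Maximum xy = 119 at (sqrt(119), sqrt(119)) and (-sqrt(119), -sqrt(119))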